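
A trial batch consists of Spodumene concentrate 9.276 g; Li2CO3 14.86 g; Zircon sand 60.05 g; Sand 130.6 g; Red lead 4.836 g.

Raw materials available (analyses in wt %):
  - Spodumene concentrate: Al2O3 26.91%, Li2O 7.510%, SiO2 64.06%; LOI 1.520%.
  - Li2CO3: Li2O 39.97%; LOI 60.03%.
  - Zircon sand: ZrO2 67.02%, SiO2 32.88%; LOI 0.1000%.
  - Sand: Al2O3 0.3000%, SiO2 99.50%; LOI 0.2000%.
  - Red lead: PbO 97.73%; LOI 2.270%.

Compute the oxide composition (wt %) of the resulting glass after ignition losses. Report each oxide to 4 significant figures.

The intermediate values appear (rounded to 4 significant figures) between the steps. All arithmetic holds exact precision from first step to last — every reported value receives exactly one rounding. All derived quantities are carried starting from the weights on 210.1 g of glass at exact precision (five oxide percentages, totals, yield, LOI, glass mass) precisely as stated by either problem or answer.
Oxide-by-oxide delivered mass:
  Al2O3: 9.276·0.2691 + 130.6·0.003000 = 2.888 g
  ZrO2: 60.05·0.6702 = 40.25 g
  Li2O: 9.276·0.07510 + 14.86·0.3997 = 6.636 g
  PbO: 4.836·0.9773 = 4.726 g
  SiO2: 9.276·0.6406 + 60.05·0.3288 + 130.6·0.9950 = 155.6 g
LOI: 9.276·0.01520 + 14.86·0.6003 + 60.05·0.001000 + 130.6·0.002000 + 4.836·0.02270 = 9.492 g
Glass = total batch minus LOI = 219.6 − 9.492 = 210.1 g (equal to the oxide-mass sum)
wt % = 100 × oxide mass / glass mass

Glass mass = 210.1 g (batch 219.6 − LOI 9.492).
Composition: Al2O3 1.374%, ZrO2 19.15%, Li2O 3.158%, PbO 2.249%, SiO2 74.07%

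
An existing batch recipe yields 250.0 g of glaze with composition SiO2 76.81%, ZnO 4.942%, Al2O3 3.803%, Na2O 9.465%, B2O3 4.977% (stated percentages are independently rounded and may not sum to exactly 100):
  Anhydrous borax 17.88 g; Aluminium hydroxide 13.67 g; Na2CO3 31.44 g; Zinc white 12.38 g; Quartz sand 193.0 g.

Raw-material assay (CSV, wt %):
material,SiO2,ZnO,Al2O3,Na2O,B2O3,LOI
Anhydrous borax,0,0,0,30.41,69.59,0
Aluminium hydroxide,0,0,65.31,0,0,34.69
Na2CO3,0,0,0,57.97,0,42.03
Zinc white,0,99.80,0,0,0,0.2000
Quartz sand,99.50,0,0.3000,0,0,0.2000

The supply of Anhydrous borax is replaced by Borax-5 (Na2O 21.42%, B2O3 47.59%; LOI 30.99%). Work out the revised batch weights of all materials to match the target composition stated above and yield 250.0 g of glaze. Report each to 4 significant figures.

In-progress results are printed, rounded to four significant figures, in the working; the working math keeps full float precision at each step — every reported value takes exactly one rounding; derived quantities are rebuilt from the weighed amounts per 250.0 g of glass in exact precision (the totals, ignition loss, the five compositions, glass mass, the yield), as set out in question or answer.
Target masses of each oxide per 250.0 g glaze:
  SiO2: 76.81% × 250.0 = 192.0 g
  ZnO: 4.942% × 250.0 = 12.36 g
  Al2O3: 3.803% × 250.0 = 9.508 g
  Na2O: 9.465% × 250.0 = 23.66 g
  B2O3: 4.977% × 250.0 = 12.44 g
Balance tally, oxide-wise, applying the batch weights above, versus the basis set out (sum by sum, the targets are met exact up to rounding of places):
  SiO2: 193.0·0.9950 = 192.0 g (target 192.0 g)
  ZnO: 12.38·0.9980 = 12.36 g (target 12.36 g)
  Al2O3: 13.67·0.6531 + 193.0·0.003000 = 9.507 g (target 9.508 g)
  Na2O: 26.15·0.2142 + 31.16·0.5797 = 23.66 g (target 23.66 g)
  B2O3: 26.15·0.4759 = 12.44 g (target 12.44 g)
Consistency of the glass mass: batch total minus LOI = 250.0 g (the Σ of target masses is 250.0 g; the stated basis being 250.0 g — any gap is answer rounding).
Whole-batch sum: Σ batch = 276.4 g; LOI loss = Σ batch·LOI = 26.35 g; glass ÷ batch gives a yield of 90.46%.

Revised batch per 250.0 g glaze:
  Borax-5: 26.15 g
  Aluminium hydroxide: 13.67 g
  Na2CO3: 31.16 g
  Zinc white: 12.38 g
  Quartz sand: 193.0 g
Total batch = 276.4 g; LOI loss = 26.35 g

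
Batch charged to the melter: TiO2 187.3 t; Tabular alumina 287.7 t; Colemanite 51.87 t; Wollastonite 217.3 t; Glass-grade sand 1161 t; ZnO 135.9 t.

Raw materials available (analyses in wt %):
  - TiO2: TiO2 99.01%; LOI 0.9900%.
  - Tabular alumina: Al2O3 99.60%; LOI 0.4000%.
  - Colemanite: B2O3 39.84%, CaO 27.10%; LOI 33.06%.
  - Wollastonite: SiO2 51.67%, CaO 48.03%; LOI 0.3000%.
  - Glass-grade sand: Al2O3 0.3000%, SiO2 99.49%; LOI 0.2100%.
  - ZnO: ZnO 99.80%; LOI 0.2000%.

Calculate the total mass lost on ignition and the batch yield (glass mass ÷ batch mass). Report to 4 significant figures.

All internal work carries full float precision from first step to last; in-progress results are printed (rounded to 4 significant digits) in the working. A single rounding produces each reported value — all derived quantities, including totals, net glass mass, the yield, LOI, the six compositions, are computed starting from the weights at 2018 t of glass at full float precision, as they appear in the problem or answer text.
Ignition loss by material:
  TiO2: 187.3 × 0.009900 = 1.854 t
  Tabular alumina: 287.7 × 0.004000 = 1.151 t
  Colemanite: 51.87 × 0.3306 = 17.15 t
  Wollastonite: 217.3 × 0.003000 = 0.6519 t
  Glass-grade sand: 1161 × 0.002100 = 2.438 t
  ZnO: 135.9 × 0.002000 = 0.2718 t
Total LOI = 23.52 t
Glass = batch − LOI = 2041 − 23.52 = 2018 t

LOI loss = 23.52 t; glass = 2018 t; yield = 98.85%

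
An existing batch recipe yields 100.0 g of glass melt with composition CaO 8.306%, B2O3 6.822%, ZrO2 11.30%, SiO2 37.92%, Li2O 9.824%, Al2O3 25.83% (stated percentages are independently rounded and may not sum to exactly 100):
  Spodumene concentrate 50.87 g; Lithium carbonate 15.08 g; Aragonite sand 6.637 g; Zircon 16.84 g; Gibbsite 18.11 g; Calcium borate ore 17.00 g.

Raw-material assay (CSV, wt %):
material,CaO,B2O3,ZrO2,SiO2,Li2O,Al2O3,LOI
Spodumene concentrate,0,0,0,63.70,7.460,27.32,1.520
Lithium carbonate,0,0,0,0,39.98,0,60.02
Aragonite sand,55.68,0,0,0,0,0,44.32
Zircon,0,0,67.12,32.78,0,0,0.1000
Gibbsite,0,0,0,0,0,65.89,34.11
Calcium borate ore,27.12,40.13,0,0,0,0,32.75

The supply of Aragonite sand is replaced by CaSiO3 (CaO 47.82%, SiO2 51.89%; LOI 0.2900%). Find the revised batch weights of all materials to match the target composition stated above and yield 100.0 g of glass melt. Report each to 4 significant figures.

Revised batch per 100.0 g glass melt:
  Spodumene concentrate: 44.57 g
  Lithium carbonate: 16.26 g
  CaSiO3: 7.728 g
  Zircon: 16.84 g
  Gibbsite: 20.72 g
  Calcium borate ore: 17.00 g
Total batch = 123.1 g; LOI loss = 23.11 g

Every computation maintains exact precision all the way through. Mid-chain values appear rounded off to 4 significant digits alongside each step. Each reported figure sees exactly one rounding — derived quantities, which include the totals, ignition loss, net glass mass, the yield, the six compositions, are rebuilt at full precision, as quoted within problem or answer, from the weighed amounts per 100.0 g of glass.
The oxide mass targets at 100.0 g glass melt:
  CaO: 8.306% × 100.0 = 8.306 g
  B2O3: 6.822% × 100.0 = 6.822 g
  ZrO2: 11.30% × 100.0 = 11.30 g
  SiO2: 37.92% × 100.0 = 37.92 g
  Li2O: 9.824% × 100.0 = 9.824 g
  Al2O3: 25.83% × 100.0 = 25.83 g
Mass-balance tally per oxide on the weights just shown, on the stated basis (delivered sums recover each target given rounding of the digits):
  CaO: 7.728·0.4782 + 17.00·0.2712 = 8.306 g (target 8.306 g)
  B2O3: 17.00·0.4013 = 6.822 g (target 6.822 g)
  ZrO2: 16.84·0.6712 = 11.30 g (target 11.30 g)
  SiO2: 44.57·0.6370 + 7.728·0.5189 + 16.84·0.3278 = 37.92 g (target 37.92 g)
  Li2O: 44.57·0.07460 + 16.26·0.3998 = 9.826 g (target 9.824 g)
  Al2O3: 44.57·0.2732 + 20.72·0.6589 = 25.83 g (target 25.83 g)
Auditing the glass mass value: batch total minus LOI = 100.0 g (per-oxide target masses sum to 100.0 g; against the stated basis, 100.0 g — a pure rounding effect).
Total batch = Σ batch = 123.1 g; LOI loss = Σ batch·LOI = 23.11 g; yield = glass ÷ total batch = 81.23%.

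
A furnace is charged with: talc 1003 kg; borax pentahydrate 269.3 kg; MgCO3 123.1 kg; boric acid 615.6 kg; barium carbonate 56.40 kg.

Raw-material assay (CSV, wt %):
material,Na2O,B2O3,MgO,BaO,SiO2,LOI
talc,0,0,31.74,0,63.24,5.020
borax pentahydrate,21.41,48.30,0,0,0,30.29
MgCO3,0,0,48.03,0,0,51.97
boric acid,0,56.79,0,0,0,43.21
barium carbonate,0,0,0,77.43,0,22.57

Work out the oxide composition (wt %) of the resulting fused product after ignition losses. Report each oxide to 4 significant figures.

Glass mass = 1593 kg (batch 2067 − LOI 474.6).
Composition: Na2O 3.620%, B2O3 30.12%, MgO 23.70%, BaO 2.742%, SiO2 39.82%

The working math holds full float precision in all steps; intermediates are displayed (rounded to 4 significant digits) as written — every reported number takes exactly one rounding. All derived quantities are rebuilt from the weighed amounts at 1593 kg of glass in full float precision (LOI, five oxide percentages, yield, the totals, net glass mass), as quoted within the problem or answer text.
What the batch supplies per oxide:
  Na2O: 269.3·0.2141 = 57.66 kg
  B2O3: 269.3·0.4830 + 615.6·0.5679 = 479.7 kg
  MgO: 1003·0.3174 + 123.1·0.4803 = 377.5 kg
  BaO: 56.40·0.7743 = 43.67 kg
  SiO2: 1003·0.6324 = 634.3 kg
LOI: 1003·0.05020 + 269.3·0.3029 + 123.1·0.5197 + 615.6·0.4321 + 56.40·0.2257 = 474.6 kg
Glass mass = batch − LOI = 2067 − 474.6 = 1593 kg (= the summed oxide contributions)
percent by weight: oxide/glass ×100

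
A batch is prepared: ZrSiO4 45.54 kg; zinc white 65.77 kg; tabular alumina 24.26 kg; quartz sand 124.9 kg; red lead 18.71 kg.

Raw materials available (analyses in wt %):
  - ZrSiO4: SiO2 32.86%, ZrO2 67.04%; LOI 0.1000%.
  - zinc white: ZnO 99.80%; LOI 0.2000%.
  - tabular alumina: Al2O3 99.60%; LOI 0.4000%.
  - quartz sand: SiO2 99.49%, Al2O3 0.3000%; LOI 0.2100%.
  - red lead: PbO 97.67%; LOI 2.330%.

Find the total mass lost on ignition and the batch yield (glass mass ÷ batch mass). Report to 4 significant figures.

LOI loss = 0.9724 kg; glass = 278.2 kg; yield = 99.65%

Exact precision is maintained in every operation; intermediates are printed with 4-significant-digit rounding when written out; each reported figure takes a single rounding — derived quantities are rebuilt from the batch weights at 278.2 kg of glass at exact precision (yield, five oxide percentages, glass mass, LOI, the totals), as set out in the problem or answer text.
Ignition loss by material:
  ZrSiO4: 45.54 × 0.001000 = 0.04554 kg
  zinc white: 65.77 × 0.002000 = 0.1315 kg
  tabular alumina: 24.26 × 0.004000 = 0.09704 kg
  quartz sand: 124.9 × 0.002100 = 0.2623 kg
  red lead: 18.71 × 0.02330 = 0.4359 kg
Total LOI = 0.9724 kg
Glass = batch − LOI = 279.2 − 0.9724 = 278.2 kg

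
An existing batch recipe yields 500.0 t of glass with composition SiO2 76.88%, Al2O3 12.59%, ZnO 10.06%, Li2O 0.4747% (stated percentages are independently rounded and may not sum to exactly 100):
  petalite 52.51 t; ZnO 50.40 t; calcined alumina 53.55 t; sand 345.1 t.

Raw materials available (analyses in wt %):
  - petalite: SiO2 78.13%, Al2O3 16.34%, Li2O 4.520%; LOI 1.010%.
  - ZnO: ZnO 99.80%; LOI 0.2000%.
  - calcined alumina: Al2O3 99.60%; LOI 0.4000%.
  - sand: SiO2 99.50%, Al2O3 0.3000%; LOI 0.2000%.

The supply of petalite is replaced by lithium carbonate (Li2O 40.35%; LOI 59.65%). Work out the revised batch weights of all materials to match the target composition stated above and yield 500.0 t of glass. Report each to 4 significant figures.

Each numeric step holds full float precision through every step; intermediates are shown, rounded to 4 significant figures, as written — each reported value is rounded exactly once; derived quantities are carried using the weight values at 500.0 t of glass in full float precision (yield, ignition loss, the totals, the four compositions, net glass mass) as given in the problem or answer text.
Target masses of each oxide per 500.0 t glass:
  SiO2: 76.88% × 500.0 = 384.4 t
  Al2O3: 12.59% × 500.0 = 62.95 t
  ZnO: 10.06% × 500.0 = 50.30 t
  Li2O: 0.4747% × 500.0 = 2.374 t
A balance pass over the oxides, applying the batch weights above, under the basis named above (every target is met by its sum up to rounding of the answer):
  SiO2: 386.3·0.9950 = 384.4 t (target 384.4 t)
  Al2O3: 62.04·0.9960 + 386.3·0.003000 = 62.95 t (target 62.95 t)
  ZnO: 50.40·0.9980 = 50.30 t (target 50.30 t)
  Li2O: 5.882·0.4035 = 2.373 t (target 2.374 t)
Mass balance on the glass: net batch after ignition = 500.0 t (the Σ of target masses is 500.0 t; stated basis 500.0 t — differing by rounding only).
Batch total: Σ batch = 504.6 t; loss to ignition Σ batch·LOI = 4.630 t; yield, glass over the total, = 99.08%.

Revised batch per 500.0 t glass:
  lithium carbonate: 5.882 t
  ZnO: 50.40 t
  calcined alumina: 62.04 t
  sand: 386.3 t
Total batch = 504.6 t; LOI loss = 4.630 t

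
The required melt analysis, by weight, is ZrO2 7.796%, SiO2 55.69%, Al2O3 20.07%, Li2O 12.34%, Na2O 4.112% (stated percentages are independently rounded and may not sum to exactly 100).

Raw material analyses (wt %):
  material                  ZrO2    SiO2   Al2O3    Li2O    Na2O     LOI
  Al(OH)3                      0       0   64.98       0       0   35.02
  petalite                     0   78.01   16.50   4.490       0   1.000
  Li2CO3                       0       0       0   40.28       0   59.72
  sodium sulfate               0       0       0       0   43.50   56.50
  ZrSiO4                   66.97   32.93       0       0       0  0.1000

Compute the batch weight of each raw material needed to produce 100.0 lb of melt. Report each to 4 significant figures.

Batch per 100.0 lb melt:
  Al(OH)3: 14.01 lb
  petalite: 66.47 lb
  Li2CO3: 23.23 lb
  sodium sulfate: 9.453 lb
  ZrSiO4: 11.64 lb
Total batch = 124.8 lb; LOI loss = 24.80 lb; yield = 80.13%

In-progress results are printed, with 4-significant-digit rounding, between the steps; each numeric step maintains full float precision in all steps. Exactly one rounding goes into every reported number; derived quantities are rebuilt using the weight values for 100.0 lb of glass at full float precision (yield, ignition loss, net glass mass, the five compositions, totals), as quoted within question or answer.
Per-oxide target masses for 100.0 lb melt:
  ZrO2: 7.796% × 100.0 = 7.796 lb
  SiO2: 55.69% × 100.0 = 55.69 lb
  Al2O3: 20.07% × 100.0 = 20.07 lb
  Li2O: 12.34% × 100.0 = 12.34 lb
  Na2O: 4.112% × 100.0 = 4.112 lb
Balance tally, oxide-wise, given the weights on record, on the stated basis (sums match the target masses within answer rounding):
  ZrO2: 11.64·0.6697 = 7.795 lb (target 7.796 lb)
  SiO2: 66.47·0.7801 + 11.64·0.3293 = 55.69 lb (target 55.69 lb)
  Al2O3: 14.01·0.6498 + 66.47·0.1650 = 20.07 lb (target 20.07 lb)
  Li2O: 66.47·0.04490 + 23.23·0.4028 = 12.34 lb (target 12.34 lb)
  Na2O: 9.453·0.4350 = 4.112 lb (target 4.112 lb)
Consistency of the glass mass: batch total minus LOI = 100.0 lb (targets for the oxides total 100.0 lb; with the basis standing at 100.0 lb — rounding explains the deltas).
Whole-batch sum: Σ batch = 124.8 lb; loss to ignition Σ batch·LOI = 24.80 lb; as yield: glass ÷ batch → 80.13%.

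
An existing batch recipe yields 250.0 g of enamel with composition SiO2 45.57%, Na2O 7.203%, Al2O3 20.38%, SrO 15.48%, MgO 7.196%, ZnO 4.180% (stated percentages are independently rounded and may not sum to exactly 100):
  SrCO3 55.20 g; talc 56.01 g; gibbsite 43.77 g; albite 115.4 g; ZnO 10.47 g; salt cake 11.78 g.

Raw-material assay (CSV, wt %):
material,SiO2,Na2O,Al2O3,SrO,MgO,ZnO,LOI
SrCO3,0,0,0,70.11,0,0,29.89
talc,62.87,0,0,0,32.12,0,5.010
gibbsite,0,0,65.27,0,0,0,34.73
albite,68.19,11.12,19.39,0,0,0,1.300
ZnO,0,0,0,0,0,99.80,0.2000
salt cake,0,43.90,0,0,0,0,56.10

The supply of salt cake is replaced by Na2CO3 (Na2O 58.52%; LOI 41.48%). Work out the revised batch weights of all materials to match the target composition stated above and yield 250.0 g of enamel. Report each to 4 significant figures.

Values along the way are shown rounded off to 4 significant figures alongside each step — the whole derivation holds exact precision at each step — a single rounding finalizes every reported result; all derived quantities (net glass mass, the totals, yield, six oxide percentages, ignition loss) are re-derived from the batch weights on 250.0 g of glass at full precision, precisely as stated by either problem or answer.
Per-oxide target masses for 250.0 g enamel:
  SiO2: 45.57% × 250.0 = 113.9 g
  Na2O: 7.203% × 250.0 = 18.01 g
  Al2O3: 20.38% × 250.0 = 50.95 g
  SrO: 15.48% × 250.0 = 38.70 g
  MgO: 7.196% × 250.0 = 17.99 g
  ZnO: 4.180% × 250.0 = 10.45 g
Oxide-by-oxide audit per the reported batch figures, per the basis as stated (sums match the target masses net of answer rounding effects):
  SiO2: 56.01·0.6287 + 115.4·0.6819 = 113.9 g (target 113.9 g)
  Na2O: 115.4·0.1112 + 8.837·0.5852 = 18.00 g (target 18.01 g)
  Al2O3: 43.77·0.6527 + 115.4·0.1939 = 50.94 g (target 50.95 g)
  SrO: 55.20·0.7011 = 38.70 g (target 38.70 g)
  MgO: 56.01·0.3212 = 17.99 g (target 17.99 g)
  ZnO: 10.47·0.9980 = 10.45 g (target 10.45 g)
Glass-mass sanity pass: whole batch net of LOI = 250.0 g (the targets, summed, come to 250.0 g; the stated basis being 250.0 g — rounding explains the deltas).
Adding the batch up: Σ batch = 289.7 g; LOI loss = Σ batch·LOI = 39.69 g; yield: glass divided by total = 86.30%.

Revised batch per 250.0 g enamel:
  SrCO3: 55.20 g
  talc: 56.01 g
  gibbsite: 43.77 g
  albite: 115.4 g
  ZnO: 10.47 g
  Na2CO3: 8.837 g
Total batch = 289.7 g; LOI loss = 39.69 g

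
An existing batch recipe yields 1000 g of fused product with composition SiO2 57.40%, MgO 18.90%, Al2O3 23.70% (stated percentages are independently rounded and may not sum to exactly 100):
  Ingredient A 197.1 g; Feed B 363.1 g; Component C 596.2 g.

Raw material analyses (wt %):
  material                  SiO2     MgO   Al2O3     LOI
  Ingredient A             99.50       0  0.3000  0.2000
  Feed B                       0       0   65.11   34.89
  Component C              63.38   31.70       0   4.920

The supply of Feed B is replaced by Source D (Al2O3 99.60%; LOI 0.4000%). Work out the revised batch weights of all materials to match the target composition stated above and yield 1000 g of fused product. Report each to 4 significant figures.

Revised batch per 1000 g fused product:
  Ingredient A: 197.1 g
  Source D: 237.4 g
  Component C: 596.2 g
Total batch = 1031 g; LOI loss = 30.68 g

The whole derivation runs at full precision at all times; in-progress results are printed rounded to four significant digits between the steps. Each reported value includes exactly one rounding — all derived quantities, including yield, glass mass, three oxide percentages, LOI, totals, are computed from the batch weights on 1000 g of glass at exact precision, exactly as printed in the question or the answer.
Oxide-by-oxide targets in 1000 g fused product:
  SiO2: 57.40% × 1000 = 574.0 g
  MgO: 18.90% × 1000 = 189.0 g
  Al2O3: 23.70% × 1000 = 237.0 g
Mass-balance tally per oxide per the reported batch figures, at the basis given (sum by sum, the targets are met exact up to rounding of places):
  SiO2: 197.1·0.9950 + 596.2·0.6338 = 574.0 g (target 574.0 g)
  MgO: 596.2·0.3170 = 189.0 g (target 189.0 g)
  Al2O3: 197.1·0.003000 + 237.4·0.9960 = 237.0 g (target 237.0 g)
Glass-mass bookkeeping: Σ batch − LOI loss = 1000 g (oxide target masses add up to 1000 g; versus the stated basis of 1000 g — rounding explains the deltas).
Batch grand total — Σ batch = 1031 g; ignition loss, Σ(batch × LOI) = 30.68 g; glass ÷ batch gives a yield of 97.02%.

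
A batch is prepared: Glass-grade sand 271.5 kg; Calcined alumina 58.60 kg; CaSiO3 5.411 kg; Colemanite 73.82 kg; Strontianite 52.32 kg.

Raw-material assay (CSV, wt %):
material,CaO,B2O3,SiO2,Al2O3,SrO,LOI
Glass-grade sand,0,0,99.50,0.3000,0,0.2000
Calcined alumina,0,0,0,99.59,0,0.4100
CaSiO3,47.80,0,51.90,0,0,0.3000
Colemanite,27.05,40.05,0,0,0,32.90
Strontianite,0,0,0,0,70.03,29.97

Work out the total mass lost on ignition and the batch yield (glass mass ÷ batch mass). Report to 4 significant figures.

All arithmetic carries exact precision in every operation. Values along the way are shown (rounded to 4 significant digits) between the steps — exactly one rounding lands on each reported number. The derived quantities (yield, ignition loss, the five compositions, totals, net glass mass) are carried in full float precision starting from the weights on 420.9 kg of glass, as quoted within the problem or answer text.
Each material's LOI contribution:
  Glass-grade sand: 271.5 × 0.002000 = 0.5430 kg
  Calcined alumina: 58.60 × 0.004100 = 0.2403 kg
  CaSiO3: 5.411 × 0.003000 = 0.01623 kg
  Colemanite: 73.82 × 0.3290 = 24.29 kg
  Strontianite: 52.32 × 0.2997 = 15.68 kg
Total LOI = 40.77 kg
Glass = batch − LOI = 461.7 − 40.77 = 420.9 kg

LOI loss = 40.77 kg; glass = 420.9 kg; yield = 91.17%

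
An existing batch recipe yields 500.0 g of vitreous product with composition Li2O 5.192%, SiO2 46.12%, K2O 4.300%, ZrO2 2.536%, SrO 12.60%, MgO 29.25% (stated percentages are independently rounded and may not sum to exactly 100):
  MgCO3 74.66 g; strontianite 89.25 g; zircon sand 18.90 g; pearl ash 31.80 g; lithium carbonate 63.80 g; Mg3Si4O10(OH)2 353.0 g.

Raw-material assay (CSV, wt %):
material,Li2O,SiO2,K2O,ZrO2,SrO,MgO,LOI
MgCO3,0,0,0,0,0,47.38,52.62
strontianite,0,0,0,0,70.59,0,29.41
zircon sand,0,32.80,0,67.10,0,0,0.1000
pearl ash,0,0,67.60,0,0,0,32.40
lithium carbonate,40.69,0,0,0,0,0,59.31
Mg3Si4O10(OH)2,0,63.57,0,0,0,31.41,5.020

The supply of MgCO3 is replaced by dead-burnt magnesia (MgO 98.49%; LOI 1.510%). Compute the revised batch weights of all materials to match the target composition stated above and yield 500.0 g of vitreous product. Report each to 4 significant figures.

Intermediates are displayed (rounded to four significant figures) in the printout. All arithmetic holds exact precision throughout. A single rounding produces each reported number. All derived quantities, which include the totals, ignition loss, yield, the six compositions, glass mass, are rebuilt in full float precision, exactly as shown in question or answer, from the batch weights for 500.0 g of glass.
Per-oxide target masses for 500.0 g vitreous product:
  Li2O: 5.192% × 500.0 = 25.96 g
  SiO2: 46.12% × 500.0 = 230.6 g
  K2O: 4.300% × 500.0 = 21.50 g
  ZrO2: 2.536% × 500.0 = 12.68 g
  SrO: 12.60% × 500.0 = 63.00 g
  MgO: 29.25% × 500.0 = 146.2 g
Checking each oxide sum per the reported batch figures, versus the basis set out (summed amounts equal target values within answer rounding):
  Li2O: 63.80·0.4069 = 25.96 g (target 25.96 g)
  SiO2: 18.90·0.3280 + 353.0·0.6357 = 230.6 g (target 230.6 g)
  K2O: 31.80·0.6760 = 21.50 g (target 21.50 g)
  ZrO2: 18.90·0.6710 = 12.68 g (target 12.68 g)
  SrO: 89.25·0.7059 = 63.00 g (target 63.00 g)
  MgO: 35.92·0.9849 + 353.0·0.3141 = 146.3 g (target 146.2 g)
Glass mass check: batch Σ − ignition loss = 500.0 g (oxide target masses add up to 500.0 g; basis as stated: 500.0 g — rounding explains the deltas).
Batch total: Σ batch = 592.7 g; the LOI term Σ batch·LOI equals 92.67 g; as yield: glass ÷ batch → 84.36%.

Revised batch per 500.0 g vitreous product:
  dead-burnt magnesia: 35.92 g
  strontianite: 89.25 g
  zircon sand: 18.90 g
  pearl ash: 31.80 g
  lithium carbonate: 63.80 g
  Mg3Si4O10(OH)2: 353.0 g
Total batch = 592.7 g; LOI loss = 92.67 g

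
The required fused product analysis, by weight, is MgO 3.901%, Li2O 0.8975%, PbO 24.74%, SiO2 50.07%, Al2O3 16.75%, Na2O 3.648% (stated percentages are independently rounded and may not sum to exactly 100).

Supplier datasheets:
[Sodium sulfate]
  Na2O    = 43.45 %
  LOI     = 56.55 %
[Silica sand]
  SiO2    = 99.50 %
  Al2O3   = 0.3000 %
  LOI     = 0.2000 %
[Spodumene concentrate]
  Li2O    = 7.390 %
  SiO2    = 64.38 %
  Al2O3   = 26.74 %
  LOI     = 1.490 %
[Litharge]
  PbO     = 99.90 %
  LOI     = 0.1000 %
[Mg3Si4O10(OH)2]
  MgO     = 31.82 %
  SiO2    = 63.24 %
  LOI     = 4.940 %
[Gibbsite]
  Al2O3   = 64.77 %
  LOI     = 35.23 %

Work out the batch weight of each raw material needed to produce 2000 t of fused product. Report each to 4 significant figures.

All arithmetic holds exact precision from first step to last — mid-chain values are shown (rounded to 4 significant figures) in the working — a single rounding finalizes each reported number — all derived quantities (yield, the six compositions, ignition loss, the totals, net glass mass) are rebuilt in full float precision from the batch weights at 2000 t of glass, precisely as stated by the question or the answer.
Oxide-by-oxide targets in 2000 t fused product:
  MgO: 3.901% × 2000 = 78.02 t
  Li2O: 0.8975% × 2000 = 17.95 t
  PbO: 24.74% × 2000 = 494.8 t
  SiO2: 50.07% × 2000 = 1001 t
  Al2O3: 16.75% × 2000 = 335.0 t
  Na2O: 3.648% × 2000 = 72.96 t
Checking each oxide sum using the reported weights, under the basis named above (every target is met by its sum within answer rounding):
  MgO: 245.2·0.3182 = 78.02 t (target 78.02 t)
  Li2O: 242.9·0.07390 = 17.95 t (target 17.95 t)
  PbO: 495.3·0.9990 = 494.8 t (target 494.8 t)
  SiO2: 693.4·0.9950 + 242.9·0.6438 + 245.2·0.6324 = 1001 t (target 1001 t)
  Al2O3: 693.4·0.003000 + 242.9·0.2674 + 413.7·0.6477 = 335.0 t (target 335.0 t)
  Na2O: 167.9·0.4345 = 72.95 t (target 72.96 t)
Mass balance on the glass: batch total minus LOI = 2000 t (the Σ of target masses is 2000 t; against the stated basis, 2000 t — rounding explains the deltas).
Summing the batch: Σ batch = 2258 t; LOI loss = Σ batch·LOI = 258.3 t; yield, glass over the total, = 88.56%.

Batch per 2000 t fused product:
  Sodium sulfate: 167.9 t
  Silica sand: 693.4 t
  Spodumene concentrate: 242.9 t
  Litharge: 495.3 t
  Mg3Si4O10(OH)2: 245.2 t
  Gibbsite: 413.7 t
Total batch = 2258 t; LOI loss = 258.3 t; yield = 88.56%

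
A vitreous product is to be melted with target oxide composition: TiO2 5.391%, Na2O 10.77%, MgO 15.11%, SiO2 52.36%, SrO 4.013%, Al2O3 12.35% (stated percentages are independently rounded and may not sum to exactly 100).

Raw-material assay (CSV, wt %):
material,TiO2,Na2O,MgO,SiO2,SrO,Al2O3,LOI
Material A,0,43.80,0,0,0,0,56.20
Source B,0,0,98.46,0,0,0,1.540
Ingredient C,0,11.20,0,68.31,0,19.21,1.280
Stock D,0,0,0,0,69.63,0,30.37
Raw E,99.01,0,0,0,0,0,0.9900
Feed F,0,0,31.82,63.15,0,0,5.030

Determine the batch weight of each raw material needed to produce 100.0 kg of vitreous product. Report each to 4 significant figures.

Batch per 100.0 kg vitreous product:
  Material A: 8.150 kg
  Source B: 11.03 kg
  Ingredient C: 64.29 kg
  Stock D: 5.763 kg
  Raw E: 5.445 kg
  Feed F: 13.37 kg
Total batch = 108.0 kg; LOI loss = 8.050 kg; yield = 92.55%

All internal work maintains full float precision through the solve. Working values are shown, rounded to four significant digits, in the working; every reported value takes exactly one rounding. The derived quantities are re-derived using the weight values on 100.0 kg of glass at exact precision (LOI, net glass mass, six oxide percentages, the totals, yield) as given in the problem or answer text.
Oxide mass targets, per 100.0 kg vitreous product:
  TiO2: 5.391% × 100.0 = 5.391 kg
  Na2O: 10.77% × 100.0 = 10.77 kg
  MgO: 15.11% × 100.0 = 15.11 kg
  SiO2: 52.36% × 100.0 = 52.36 kg
  SrO: 4.013% × 100.0 = 4.013 kg
  Al2O3: 12.35% × 100.0 = 12.35 kg
Balance tally, oxide-wise, given the weights on record, under the basis named above (each sum matches its target mass given rounding of the digits):
  TiO2: 5.445·0.9901 = 5.391 kg (target 5.391 kg)
  Na2O: 8.150·0.4380 + 64.29·0.1120 = 10.77 kg (target 10.77 kg)
  MgO: 11.03·0.9846 + 13.37·0.3182 = 15.11 kg (target 15.11 kg)
  SiO2: 64.29·0.6831 + 13.37·0.6315 = 52.36 kg (target 52.36 kg)
  SrO: 5.763·0.6963 = 4.013 kg (target 4.013 kg)
  Al2O3: 64.29·0.1921 = 12.35 kg (target 12.35 kg)
Glass-mass closure: the batch minus its LOI: 100.0 kg (per-oxide target masses sum to 99.99 kg; the stated basis being 100.0 kg — differing by rounding only).
Batch grand total — Σ batch = 108.0 kg; Σ batch·LOI gives LOI loss = 8.050 kg; as yield: glass ÷ batch → 92.55%.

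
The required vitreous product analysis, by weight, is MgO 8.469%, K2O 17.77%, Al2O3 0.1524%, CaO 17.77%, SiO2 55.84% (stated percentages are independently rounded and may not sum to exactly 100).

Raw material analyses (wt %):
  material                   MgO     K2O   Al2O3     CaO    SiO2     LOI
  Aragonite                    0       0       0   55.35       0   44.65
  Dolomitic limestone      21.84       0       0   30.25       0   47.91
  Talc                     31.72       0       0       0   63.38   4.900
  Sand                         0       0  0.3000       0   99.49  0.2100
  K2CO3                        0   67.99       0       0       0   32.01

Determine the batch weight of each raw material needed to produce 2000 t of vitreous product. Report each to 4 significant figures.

Each numeric step carries full precision from first step to last — values along the way appear (rounded to 4 significant digits) in the working. Every reported value is rounded only once; the derived quantities, which include LOI, five oxide percentages, yield, glass mass, the totals, are computed in full float precision, as set out in problem or answer, from the batch weights at 2000 t of glass.
Per-oxide target masses for 2000 t vitreous product:
  MgO: 8.469% × 2000 = 169.4 t
  K2O: 17.77% × 2000 = 355.4 t
  Al2O3: 0.1524% × 2000 = 3.048 t
  CaO: 17.77% × 2000 = 355.4 t
  SiO2: 55.84% × 2000 = 1117 t
Verifying the oxide balance given the weights on record, on the stated basis (oxide sums agree with the targets modulo rounding of the values):
  MgO: 532.7·0.2184 + 167.2·0.3172 = 169.4 t (target 169.4 t)
  K2O: 522.7·0.6799 = 355.4 t (target 355.4 t)
  Al2O3: 1016·0.003000 = 3.048 t (target 3.048 t)
  CaO: 351.0·0.5535 + 532.7·0.3025 = 355.4 t (target 355.4 t)
  SiO2: 167.2·0.6338 + 1016·0.9949 = 1117 t (target 1117 t)
Glass-mass closure: Σ batch − LOI loss = 2000 t (oxide target masses add up to 2000 t; the stated basis being 2000 t — rounding explains the deltas).
Total batch = Σ batch = 2590 t; LOI removed, Σ of batch·LOI: 589.6 t; yield: glass divided by total = 77.23%.

Batch per 2000 t vitreous product:
  Aragonite: 351.0 t
  Dolomitic limestone: 532.7 t
  Talc: 167.2 t
  Sand: 1016 t
  K2CO3: 522.7 t
Total batch = 2590 t; LOI loss = 589.6 t; yield = 77.23%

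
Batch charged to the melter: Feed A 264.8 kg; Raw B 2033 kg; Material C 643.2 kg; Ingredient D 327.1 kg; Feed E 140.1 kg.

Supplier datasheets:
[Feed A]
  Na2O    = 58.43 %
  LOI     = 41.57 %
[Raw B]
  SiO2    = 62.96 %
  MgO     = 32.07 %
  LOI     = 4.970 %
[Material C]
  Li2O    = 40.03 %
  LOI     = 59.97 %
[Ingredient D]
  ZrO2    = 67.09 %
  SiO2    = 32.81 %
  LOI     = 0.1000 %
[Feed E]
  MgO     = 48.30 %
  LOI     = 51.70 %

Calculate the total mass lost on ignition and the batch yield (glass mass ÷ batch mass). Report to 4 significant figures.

LOI loss = 669.6 kg; glass = 2739 kg; yield = 80.35%

All internal work keeps full float precision throughout — working values are shown rounded off to 4 significant digits at each printed step; each reported result undergoes a single rounding; the derived quantities are carried in full precision (ignition loss, the totals, glass mass, yield, five oxide percentages) starting from the weights for 2739 kg of glass, as written in the problem or answer text.
LOI of each material in turn:
  Feed A: 264.8 × 0.4157 = 110.1 kg
  Raw B: 2033 × 0.04970 = 101.0 kg
  Material C: 643.2 × 0.5997 = 385.7 kg
  Ingredient D: 327.1 × 0.001000 = 0.3271 kg
  Feed E: 140.1 × 0.5170 = 72.43 kg
Total LOI = 669.6 kg
Glass = batch − LOI = 3408 − 669.6 = 2739 kg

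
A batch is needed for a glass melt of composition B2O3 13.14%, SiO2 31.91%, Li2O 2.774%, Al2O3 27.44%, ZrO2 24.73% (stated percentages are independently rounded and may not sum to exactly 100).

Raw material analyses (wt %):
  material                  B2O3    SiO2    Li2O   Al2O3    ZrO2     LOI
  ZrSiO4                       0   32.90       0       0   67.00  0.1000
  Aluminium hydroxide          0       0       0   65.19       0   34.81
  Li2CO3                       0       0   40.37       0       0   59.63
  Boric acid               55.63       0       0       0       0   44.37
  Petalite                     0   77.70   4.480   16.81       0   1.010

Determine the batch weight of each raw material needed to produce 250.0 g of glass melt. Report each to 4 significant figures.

Batch per 250.0 g glass melt:
  ZrSiO4: 92.28 g
  Aluminium hydroxide: 88.83 g
  Li2CO3: 10.12 g
  Boric acid: 59.05 g
  Petalite: 63.60 g
Total batch = 313.9 g; LOI loss = 63.89 g; yield = 79.64%

All arithmetic holds exact precision in all steps; in-progress results are shown rounded to 4 significant digits at each printed step; exactly one rounding goes into each reported figure. Derived quantities (glass mass, LOI, five oxide percentages, the totals, yield) are rebuilt from the weighed amounts on 250.0 g of glass in full precision as written in either problem or answer.
The oxide mass targets at 250.0 g glass melt:
  B2O3: 13.14% × 250.0 = 32.85 g
  SiO2: 31.91% × 250.0 = 79.78 g
  Li2O: 2.774% × 250.0 = 6.935 g
  Al2O3: 27.44% × 250.0 = 68.60 g
  ZrO2: 24.73% × 250.0 = 61.82 g
Checking each oxide sum using the reported weights, relative to the basis at hand (target by target, the sums agree inside rounding margins):
  B2O3: 59.05·0.5563 = 32.85 g (target 32.85 g)
  SiO2: 92.28·0.3290 + 63.60·0.7770 = 79.78 g (target 79.78 g)
  Li2O: 10.12·0.4037 + 63.60·0.04480 = 6.935 g (target 6.935 g)
  Al2O3: 88.83·0.6519 + 63.60·0.1681 = 68.60 g (target 68.60 g)
  ZrO2: 92.28·0.6700 = 61.83 g (target 61.82 g)
Glass mass check: the batch minus its LOI: 250.0 g (the Σ of target masses is 250.0 g; with the basis standing at 250.0 g — deltas are rounding alone).
Batch total: Σ batch = 313.9 g; loss to ignition Σ batch·LOI = 63.89 g; as yield: glass ÷ batch → 79.64%.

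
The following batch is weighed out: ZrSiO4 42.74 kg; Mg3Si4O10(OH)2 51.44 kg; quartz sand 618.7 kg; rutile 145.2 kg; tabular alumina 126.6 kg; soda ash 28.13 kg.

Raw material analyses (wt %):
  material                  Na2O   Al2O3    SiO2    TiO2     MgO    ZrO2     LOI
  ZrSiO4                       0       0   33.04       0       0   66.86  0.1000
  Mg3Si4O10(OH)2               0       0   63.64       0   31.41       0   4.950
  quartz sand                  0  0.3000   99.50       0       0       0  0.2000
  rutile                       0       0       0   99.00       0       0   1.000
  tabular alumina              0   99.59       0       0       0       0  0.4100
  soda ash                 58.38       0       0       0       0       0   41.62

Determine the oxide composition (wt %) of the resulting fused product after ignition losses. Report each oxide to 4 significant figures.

Glass mass = 995.3 kg (batch 1013 − LOI 17.51).
Composition: Na2O 1.650%, Al2O3 12.85%, SiO2 66.56%, TiO2 14.44%, MgO 1.623%, ZrO2 2.871%

Mid-chain values appear rounded to 4 significant figures alongside each step — all internal work holds full float precision in all steps — every reported figure is rounded only once — all derived quantities (totals, the yield, the six compositions, LOI, net glass mass) are rebuilt in full precision from the weighed amounts per 995.3 kg of glass, as set out in the problem or answer text.
Mass of each oxide from the mix:
  Na2O: 28.13·0.5838 = 16.42 kg
  Al2O3: 618.7·0.003000 + 126.6·0.9959 = 127.9 kg
  SiO2: 42.74·0.3304 + 51.44·0.6364 + 618.7·0.9950 = 662.5 kg
  TiO2: 145.2·0.9900 = 143.7 kg
  MgO: 51.44·0.3141 = 16.16 kg
  ZrO2: 42.74·0.6686 = 28.58 kg
LOI: 42.74·0.001000 + 51.44·0.04950 + 618.7·0.002000 + 145.2·0.01000 + 126.6·0.004100 + 28.13·0.4162 = 17.51 kg
The glass mass, total less LOI, = 1013 − 17.51 = 995.3 kg (matching Σ of the oxides)
each wt % is 100 × oxide ÷ glass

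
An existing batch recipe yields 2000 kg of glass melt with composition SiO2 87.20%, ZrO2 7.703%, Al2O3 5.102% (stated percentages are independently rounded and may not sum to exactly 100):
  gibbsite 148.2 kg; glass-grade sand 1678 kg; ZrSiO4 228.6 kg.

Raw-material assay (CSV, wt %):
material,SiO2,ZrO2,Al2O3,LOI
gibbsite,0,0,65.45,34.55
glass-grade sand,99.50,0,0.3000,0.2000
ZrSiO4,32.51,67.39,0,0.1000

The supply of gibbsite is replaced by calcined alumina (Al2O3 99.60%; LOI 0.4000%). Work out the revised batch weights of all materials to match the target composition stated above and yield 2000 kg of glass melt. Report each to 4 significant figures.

Revised batch per 2000 kg glass melt:
  calcined alumina: 97.40 kg
  glass-grade sand: 1678 kg
  ZrSiO4: 228.6 kg
Total batch = 2004 kg; LOI loss = 3.974 kg

The whole derivation carries full float precision through every step — intermediates are displayed rounded off to 4 significant digits alongside each step. Each reported value sees exactly one rounding — all derived quantities (totals, net glass mass, ignition loss, three oxide percentages, the yield) are rebuilt in exact precision from the weighed amounts on 2000 kg of glass as given in either problem or answer.
Oxide-by-oxide targets in 2000 kg glass melt:
  SiO2: 87.20% × 2000 = 1744 kg
  ZrO2: 7.703% × 2000 = 154.1 kg
  Al2O3: 5.102% × 2000 = 102.0 kg
Verifying the oxide balance given the weights on record, at the basis given (oxide sums agree with the targets once rounding is allowed for):
  SiO2: 1678·0.9950 + 228.6·0.3251 = 1744 kg (target 1744 kg)
  ZrO2: 228.6·0.6739 = 154.1 kg (target 154.1 kg)
  Al2O3: 97.40·0.9960 + 1678·0.003000 = 102.0 kg (target 102.0 kg)
The glass-mass cross-check: batch Σ − ignition loss = 2000 kg (the Σ of target masses is 2000 kg; stated basis 2000 kg — deltas are rounding alone).
Total batch = Σ batch = 2004 kg; ignition loss, Σ(batch × LOI) = 3.974 kg; the yield ratio, glass ÷ batch: 99.80%.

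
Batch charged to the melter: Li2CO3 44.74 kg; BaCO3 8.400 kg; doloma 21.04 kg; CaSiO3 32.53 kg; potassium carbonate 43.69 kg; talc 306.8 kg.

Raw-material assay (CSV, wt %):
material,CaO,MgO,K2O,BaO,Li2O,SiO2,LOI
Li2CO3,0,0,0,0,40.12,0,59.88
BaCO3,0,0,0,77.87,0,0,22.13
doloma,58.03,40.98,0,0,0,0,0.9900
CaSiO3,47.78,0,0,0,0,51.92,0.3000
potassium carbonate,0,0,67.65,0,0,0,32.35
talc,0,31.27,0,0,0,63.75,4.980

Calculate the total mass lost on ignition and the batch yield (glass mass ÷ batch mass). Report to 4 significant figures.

The working math maintains exact precision in all steps; in-progress results are shown rounded to four significant digits when written out. A single rounding produces every reported result; derived quantities (glass mass, ignition loss, six oxide percentages, yield, totals) are computed at full float precision starting from the weights per 398.8 kg of glass, as written in either problem or answer.
Each material's LOI contribution:
  Li2CO3: 44.74 × 0.5988 = 26.79 kg
  BaCO3: 8.400 × 0.2213 = 1.859 kg
  doloma: 21.04 × 0.009900 = 0.2083 kg
  CaSiO3: 32.53 × 0.003000 = 0.09759 kg
  potassium carbonate: 43.69 × 0.3235 = 14.13 kg
  talc: 306.8 × 0.04980 = 15.28 kg
Total LOI = 58.37 kg
Glass = batch − LOI = 457.2 − 58.37 = 398.8 kg

LOI loss = 58.37 kg; glass = 398.8 kg; yield = 87.23%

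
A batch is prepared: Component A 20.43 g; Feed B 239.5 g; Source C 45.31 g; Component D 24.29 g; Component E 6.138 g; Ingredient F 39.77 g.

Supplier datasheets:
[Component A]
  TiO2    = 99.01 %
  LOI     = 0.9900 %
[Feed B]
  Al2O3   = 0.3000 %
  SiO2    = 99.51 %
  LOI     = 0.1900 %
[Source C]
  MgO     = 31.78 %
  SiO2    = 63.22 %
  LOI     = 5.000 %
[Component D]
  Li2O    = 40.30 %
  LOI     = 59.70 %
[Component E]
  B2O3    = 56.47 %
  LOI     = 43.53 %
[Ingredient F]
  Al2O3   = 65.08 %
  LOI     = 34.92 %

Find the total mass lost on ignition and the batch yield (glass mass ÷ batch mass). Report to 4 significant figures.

Each numeric step holds full float precision at each step; working values appear with 4-significant-digit rounding within the worked lines. Every reported value takes a single rounding — the derived quantities (the yield, six oxide percentages, glass mass, the totals, LOI) are carried from the batch weights on 341.5 g of glass in exact precision as they appear in either problem or answer.
Material-by-material LOI:
  Component A: 20.43 × 0.009900 = 0.2023 g
  Feed B: 239.5 × 0.001900 = 0.4551 g
  Source C: 45.31 × 0.05000 = 2.266 g
  Component D: 24.29 × 0.5970 = 14.50 g
  Component E: 6.138 × 0.4353 = 2.672 g
  Ingredient F: 39.77 × 0.3492 = 13.89 g
Total LOI = 33.98 g
Glass = batch − LOI = 375.4 − 33.98 = 341.5 g

LOI loss = 33.98 g; glass = 341.5 g; yield = 90.95%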